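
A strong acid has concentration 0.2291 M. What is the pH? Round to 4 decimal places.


A strong acid dissociates completely, so [H+] equals the given concentration.
pH = -log10([H+]) = -log10(0.2291)
pH = 0.63997491, rounded to 4 dp:

0.6400


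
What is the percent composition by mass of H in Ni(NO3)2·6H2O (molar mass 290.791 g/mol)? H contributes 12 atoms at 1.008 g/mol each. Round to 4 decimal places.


pct = 100 * (n_elem * M_elem) / M_total
mass_contribution = 12 * 1.008 = 12.096 g/mol
pct = 100 * 12.096 / 290.791
pct = 4.15968857 %, rounded to 4 dp:

4.1597 %


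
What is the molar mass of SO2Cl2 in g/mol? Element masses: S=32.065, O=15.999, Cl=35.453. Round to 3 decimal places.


M = sum(count * atomic_mass) over atoms.
M = 1*32.065 + 2*15.999 + 2*35.453
M = 32.065 + 31.998 + 70.906
M = 134.969 g/mol, rounded to 3 dp:

134.969 g/mol


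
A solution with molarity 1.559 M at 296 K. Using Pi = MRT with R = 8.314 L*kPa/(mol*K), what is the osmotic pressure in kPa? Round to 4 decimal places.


Osmotic pressure (van't Hoff): Pi = M*R*T.
RT = 8.314 * 296 = 2460.944
Pi = 1.559 * 2460.944
Pi = 3836.611696 kPa, rounded to 4 dp:

3836.6117 kPa


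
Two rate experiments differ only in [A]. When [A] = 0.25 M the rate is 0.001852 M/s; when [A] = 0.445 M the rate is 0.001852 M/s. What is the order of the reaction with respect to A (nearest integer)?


Rate is proportional to [A]^n, so rate2/rate1 = ([A]2/[A]1)^n. Take logs to solve for n.
rate2/rate1 = 0.001852 / 0.001852 = 1.0
[A]2/[A]1 = 0.445 / 0.25 = 1.78
n = ln(1.0) / ln(1.78) = 0.0
Nearest integer order:

0


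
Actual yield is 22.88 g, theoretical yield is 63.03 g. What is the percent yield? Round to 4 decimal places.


% yield = 100 * actual / theoretical
% yield = 100 * 22.88 / 63.03
% yield = 36.30017452 %, rounded to 4 dp:

36.3002 %


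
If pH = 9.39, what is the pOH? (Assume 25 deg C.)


At 25 deg C, pH + pOH = 14.
pOH = 14 - pH = 14 - 9.39
pOH = 4.61:

4.61


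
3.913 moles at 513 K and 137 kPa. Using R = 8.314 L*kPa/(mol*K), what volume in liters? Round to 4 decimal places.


PV = nRT, solve for V = nRT / P.
nRT = 3.913 * 8.314 * 513 = 16689.2659
V = 16689.2659 / 137
V = 121.81945912 L, rounded to 4 dp:

121.8195 L


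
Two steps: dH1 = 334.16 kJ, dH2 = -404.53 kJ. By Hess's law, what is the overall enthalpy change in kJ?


Hess's law: enthalpy is a state function, so add the step enthalpies.
dH_total = dH1 + dH2 = 334.16 + (-404.53)
dH_total = -70.37 kJ:

-70.37 kJ


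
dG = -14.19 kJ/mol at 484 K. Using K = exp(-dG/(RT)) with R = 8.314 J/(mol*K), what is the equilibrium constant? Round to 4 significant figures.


dG is in kJ/mol; multiply by 1000 to match R in J/(mol*K).
RT = 8.314 * 484 = 4023.976 J/mol
exponent = -dG*1000 / (RT) = -(-14.19*1000) / 4023.976 = 3.52636298
K = exp(3.52636298)
K = 34.000083, rounded to 4 significant figures:

34.00


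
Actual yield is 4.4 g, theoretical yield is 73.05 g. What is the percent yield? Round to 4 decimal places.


% yield = 100 * actual / theoretical
% yield = 100 * 4.4 / 73.05
% yield = 6.02327173 %, rounded to 4 dp:

6.0233 %


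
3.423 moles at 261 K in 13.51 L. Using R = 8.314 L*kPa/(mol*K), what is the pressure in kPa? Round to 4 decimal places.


PV = nRT, solve for P = nRT / V.
nRT = 3.423 * 8.314 * 261 = 7427.7525
P = 7427.7525 / 13.51
P = 549.79663212 kPa, rounded to 4 dp:

549.7966 kPa


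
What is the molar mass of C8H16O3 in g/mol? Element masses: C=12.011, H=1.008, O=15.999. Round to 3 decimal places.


M = sum(count * atomic_mass) over atoms.
M = 8*12.011 + 16*1.008 + 3*15.999
M = 96.088 + 16.128 + 47.997
M = 160.213 g/mol, rounded to 3 dp:

160.213 g/mol


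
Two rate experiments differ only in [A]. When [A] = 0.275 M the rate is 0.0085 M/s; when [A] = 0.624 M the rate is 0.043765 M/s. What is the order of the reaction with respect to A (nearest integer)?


Rate is proportional to [A]^n, so rate2/rate1 = ([A]2/[A]1)^n. Take logs to solve for n.
rate2/rate1 = 0.043765 / 0.0085 = 5.1488
[A]2/[A]1 = 0.624 / 0.275 = 2.2691
n = ln(5.1488) / ln(2.2691) = 2.0
Nearest integer order:

2


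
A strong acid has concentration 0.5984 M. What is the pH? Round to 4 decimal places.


A strong acid dissociates completely, so [H+] equals the given concentration.
pH = -log10([H+]) = -log10(0.5984)
pH = 0.22300842, rounded to 4 dp:

0.2230


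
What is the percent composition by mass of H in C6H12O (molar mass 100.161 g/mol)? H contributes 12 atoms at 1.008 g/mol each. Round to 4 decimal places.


pct = 100 * (n_elem * M_elem) / M_total
mass_contribution = 12 * 1.008 = 12.096 g/mol
pct = 100 * 12.096 / 100.161
pct = 12.07655674 %, rounded to 4 dp:

12.0766 %


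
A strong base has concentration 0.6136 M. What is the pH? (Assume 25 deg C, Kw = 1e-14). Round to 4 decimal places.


A strong base dissociates completely, so [OH-] equals the given concentration.
pOH = -log10([OH-]) = -log10(0.6136) = 0.212115
pH = 14 - pOH = 14 - 0.212115
pH = 13.787885, rounded to 4 dp:

13.7879


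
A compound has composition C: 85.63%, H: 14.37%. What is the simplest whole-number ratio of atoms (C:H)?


Assume 100 g of compound, divide each mass% by atomic mass to get moles, then normalize by the smallest to get a raw atom ratio.
Moles per 100 g: C: 85.63/12.011 = 7.1293, H: 14.37/1.008 = 14.256
Raw ratio (divide by min = 7.1293): C: 1.0, H: 2.0
Multiply by 1 to clear fractions: C: 1.0 ~= 1, H: 2.0 ~= 2
Reduce by GCD to get the simplest whole-number ratio:

1:2


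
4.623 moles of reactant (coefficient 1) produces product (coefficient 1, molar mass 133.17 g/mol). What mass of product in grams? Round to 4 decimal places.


Use the coefficient ratio to convert reactant moles to product moles, then multiply by the product's molar mass.
moles_P = moles_R * (coeff_P / coeff_R) = 4.623 * (1/1) = 4.623
mass_P = moles_P * M_P = 4.623 * 133.17
mass_P = 615.64491 g, rounded to 4 dp:

615.6449 g


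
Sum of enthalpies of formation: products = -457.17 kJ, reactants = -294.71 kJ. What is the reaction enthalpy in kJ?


dH_rxn = sum(dH_f products) - sum(dH_f reactants)
dH_rxn = -457.17 - (-294.71)
dH_rxn = -162.46 kJ:

-162.46 kJ


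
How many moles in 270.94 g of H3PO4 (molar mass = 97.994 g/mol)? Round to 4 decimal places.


n = mass / M
n = 270.94 / 97.994
n = 2.76486315 mol, rounded to 4 dp:

2.7649 mol


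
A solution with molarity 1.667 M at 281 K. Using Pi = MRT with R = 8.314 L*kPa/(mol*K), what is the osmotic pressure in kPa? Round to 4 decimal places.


Osmotic pressure (van't Hoff): Pi = M*R*T.
RT = 8.314 * 281 = 2336.234
Pi = 1.667 * 2336.234
Pi = 3894.502078 kPa, rounded to 4 dp:

3894.5021 kPa


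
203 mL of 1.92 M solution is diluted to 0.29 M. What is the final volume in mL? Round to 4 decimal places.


Dilution: M1*V1 = M2*V2, solve for V2.
V2 = M1*V1 / M2
V2 = 1.92 * 203 / 0.29
V2 = 389.76 / 0.29
V2 = 1344.0 mL, rounded to 4 dp:

1344.0000 mL


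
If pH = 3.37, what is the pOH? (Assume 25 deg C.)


At 25 deg C, pH + pOH = 14.
pOH = 14 - pH = 14 - 3.37
pOH = 10.63:

10.63


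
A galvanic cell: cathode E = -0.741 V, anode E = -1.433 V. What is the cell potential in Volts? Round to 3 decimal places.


Standard cell potential: E_cell = E_cathode - E_anode.
E_cell = -0.741 - (-1.433)
E_cell = 0.692 V, rounded to 3 dp:

0.692 V


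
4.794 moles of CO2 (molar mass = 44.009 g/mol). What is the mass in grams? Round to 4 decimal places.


mass = n * M
mass = 4.794 * 44.009
mass = 210.979146 g, rounded to 4 dp:

210.9791 g


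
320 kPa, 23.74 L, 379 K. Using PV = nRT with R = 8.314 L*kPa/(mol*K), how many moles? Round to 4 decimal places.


PV = nRT, solve for n = PV / (RT).
PV = 320 * 23.74 = 7596.8
RT = 8.314 * 379 = 3151.006
n = 7596.8 / 3151.006
n = 2.41091258 mol, rounded to 4 dp:

2.4109 mol


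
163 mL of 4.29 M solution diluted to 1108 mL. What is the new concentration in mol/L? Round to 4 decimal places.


Dilution: M1*V1 = M2*V2, solve for M2.
M2 = M1*V1 / V2
M2 = 4.29 * 163 / 1108
M2 = 699.27 / 1108
M2 = 0.63111011 mol/L, rounded to 4 dp:

0.6311 mol/L


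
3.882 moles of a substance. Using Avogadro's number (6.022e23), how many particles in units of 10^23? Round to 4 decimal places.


N = n * NA, then divide by 1e23 for the requested units.
N / 1e23 = n * 6.022
N / 1e23 = 3.882 * 6.022
N / 1e23 = 23.377404, rounded to 4 dp:

23.3774


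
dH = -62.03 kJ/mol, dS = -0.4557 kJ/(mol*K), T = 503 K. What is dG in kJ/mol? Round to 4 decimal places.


Gibbs: dG = dH - T*dS (consistent units, dS already in kJ/(mol*K)).
T*dS = 503 * -0.4557 = -229.2171
dG = -62.03 - (-229.2171)
dG = 167.1871 kJ/mol, rounded to 4 dp:

167.1871 kJ/mol


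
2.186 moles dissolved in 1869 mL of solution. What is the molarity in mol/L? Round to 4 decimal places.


Convert volume to liters: V_L = V_mL / 1000.
V_L = 1869 / 1000 = 1.869 L
M = n / V_L = 2.186 / 1.869
M = 1.16960942 mol/L, rounded to 4 dp:

1.1696 mol/L


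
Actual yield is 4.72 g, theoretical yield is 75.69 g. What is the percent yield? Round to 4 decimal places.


% yield = 100 * actual / theoretical
% yield = 100 * 4.72 / 75.69
% yield = 6.23596248 %, rounded to 4 dp:

6.2360 %


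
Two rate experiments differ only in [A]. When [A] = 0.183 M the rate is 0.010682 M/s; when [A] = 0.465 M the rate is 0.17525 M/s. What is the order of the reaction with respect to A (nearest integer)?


Rate is proportional to [A]^n, so rate2/rate1 = ([A]2/[A]1)^n. Take logs to solve for n.
rate2/rate1 = 0.17525 / 0.010682 = 16.4061
[A]2/[A]1 = 0.465 / 0.183 = 2.541
n = ln(16.4061) / ln(2.541) = 3.0
Nearest integer order:

3


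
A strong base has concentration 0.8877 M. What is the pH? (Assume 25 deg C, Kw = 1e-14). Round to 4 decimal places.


A strong base dissociates completely, so [OH-] equals the given concentration.
pOH = -log10([OH-]) = -log10(0.8877) = 0.051734
pH = 14 - pOH = 14 - 0.051734
pH = 13.948266, rounded to 4 dp:

13.9483


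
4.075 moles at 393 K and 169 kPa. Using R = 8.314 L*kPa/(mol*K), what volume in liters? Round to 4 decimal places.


PV = nRT, solve for V = nRT / P.
nRT = 4.075 * 8.314 * 393 = 13314.6632
V = 13314.6632 / 169
V = 78.78498935 L, rounded to 4 dp:

78.7850 L


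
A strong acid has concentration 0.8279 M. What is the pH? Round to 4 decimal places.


A strong acid dissociates completely, so [H+] equals the given concentration.
pH = -log10([H+]) = -log10(0.8279)
pH = 0.08202212, rounded to 4 dp:

0.0820


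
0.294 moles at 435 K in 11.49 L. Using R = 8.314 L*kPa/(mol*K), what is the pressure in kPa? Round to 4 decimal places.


PV = nRT, solve for P = nRT / V.
nRT = 0.294 * 8.314 * 435 = 1063.2775
P = 1063.2775 / 11.49
P = 92.53938207 kPa, rounded to 4 dp:

92.5394 kPa


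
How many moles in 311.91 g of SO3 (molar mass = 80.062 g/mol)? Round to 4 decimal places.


n = mass / M
n = 311.91 / 80.062
n = 3.89585571 mol, rounded to 4 dp:

3.8959 mol


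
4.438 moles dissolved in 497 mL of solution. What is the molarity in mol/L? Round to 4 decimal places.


Convert volume to liters: V_L = V_mL / 1000.
V_L = 497 / 1000 = 0.497 L
M = n / V_L = 4.438 / 0.497
M = 8.92957746 mol/L, rounded to 4 dp:

8.9296 mol/L


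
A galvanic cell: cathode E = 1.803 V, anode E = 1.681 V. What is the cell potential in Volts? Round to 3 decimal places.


Standard cell potential: E_cell = E_cathode - E_anode.
E_cell = 1.803 - (1.681)
E_cell = 0.122 V, rounded to 3 dp:

0.122 V


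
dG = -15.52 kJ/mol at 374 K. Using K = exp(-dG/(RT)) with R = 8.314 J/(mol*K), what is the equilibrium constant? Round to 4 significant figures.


dG is in kJ/mol; multiply by 1000 to match R in J/(mol*K).
RT = 8.314 * 374 = 3109.436 J/mol
exponent = -dG*1000 / (RT) = -(-15.52*1000) / 3109.436 = 4.99125886
K = exp(4.99125886)
K = 147.12151, rounded to 4 significant figures:

147.1


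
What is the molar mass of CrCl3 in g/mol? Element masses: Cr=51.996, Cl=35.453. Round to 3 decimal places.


M = sum(count * atomic_mass) over atoms.
M = 1*51.996 + 3*35.453
M = 51.996 + 106.359
M = 158.355 g/mol, rounded to 3 dp:

158.355 g/mol


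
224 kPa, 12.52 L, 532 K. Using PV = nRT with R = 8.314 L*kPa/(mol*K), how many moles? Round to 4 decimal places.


PV = nRT, solve for n = PV / (RT).
PV = 224 * 12.52 = 2804.48
RT = 8.314 * 532 = 4423.048
n = 2804.48 / 4423.048
n = 0.63406049 mol, rounded to 4 dp:

0.6341 mol


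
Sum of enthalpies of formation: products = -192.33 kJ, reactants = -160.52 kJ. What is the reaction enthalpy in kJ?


dH_rxn = sum(dH_f products) - sum(dH_f reactants)
dH_rxn = -192.33 - (-160.52)
dH_rxn = -31.81 kJ:

-31.81 kJ


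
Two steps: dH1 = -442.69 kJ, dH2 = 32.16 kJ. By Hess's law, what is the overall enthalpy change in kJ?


Hess's law: enthalpy is a state function, so add the step enthalpies.
dH_total = dH1 + dH2 = -442.69 + (32.16)
dH_total = -410.53 kJ:

-410.53 kJ


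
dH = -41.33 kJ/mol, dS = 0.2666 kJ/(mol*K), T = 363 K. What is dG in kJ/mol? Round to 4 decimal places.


Gibbs: dG = dH - T*dS (consistent units, dS already in kJ/(mol*K)).
T*dS = 363 * 0.2666 = 96.7758
dG = -41.33 - (96.7758)
dG = -138.1058 kJ/mol, rounded to 4 dp:

-138.1058 kJ/mol


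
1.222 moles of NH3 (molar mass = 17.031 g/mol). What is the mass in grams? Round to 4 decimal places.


mass = n * M
mass = 1.222 * 17.031
mass = 20.811882 g, rounded to 4 dp:

20.8119 g


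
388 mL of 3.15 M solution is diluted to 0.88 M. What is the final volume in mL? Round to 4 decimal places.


Dilution: M1*V1 = M2*V2, solve for V2.
V2 = M1*V1 / M2
V2 = 3.15 * 388 / 0.88
V2 = 1222.2 / 0.88
V2 = 1388.86363636 mL, rounded to 4 dp:

1388.8636 mL


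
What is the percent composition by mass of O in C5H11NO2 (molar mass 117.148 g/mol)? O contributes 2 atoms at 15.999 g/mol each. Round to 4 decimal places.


pct = 100 * (n_elem * M_elem) / M_total
mass_contribution = 2 * 15.999 = 31.998 g/mol
pct = 100 * 31.998 / 117.148
pct = 27.3141667 %, rounded to 4 dp:

27.3142 %


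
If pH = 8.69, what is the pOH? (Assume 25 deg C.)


At 25 deg C, pH + pOH = 14.
pOH = 14 - pH = 14 - 8.69
pOH = 5.31:

5.31


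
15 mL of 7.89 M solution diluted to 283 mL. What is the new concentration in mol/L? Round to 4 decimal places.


Dilution: M1*V1 = M2*V2, solve for M2.
M2 = M1*V1 / V2
M2 = 7.89 * 15 / 283
M2 = 118.35 / 283
M2 = 0.41819788 mol/L, rounded to 4 dp:

0.4182 mol/L


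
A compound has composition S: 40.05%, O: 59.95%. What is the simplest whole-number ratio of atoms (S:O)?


Assume 100 g of compound, divide each mass% by atomic mass to get moles, then normalize by the smallest to get a raw atom ratio.
Moles per 100 g: S: 40.05/32.065 = 1.249, O: 59.95/15.999 = 3.7471
Raw ratio (divide by min = 1.249): S: 1.0, O: 3.0
Multiply by 1 to clear fractions: S: 1.0 ~= 1, O: 3.0 ~= 3
Reduce by GCD to get the simplest whole-number ratio:

1:3


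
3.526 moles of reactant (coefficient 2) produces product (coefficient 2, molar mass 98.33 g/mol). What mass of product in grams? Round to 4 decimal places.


Use the coefficient ratio to convert reactant moles to product moles, then multiply by the product's molar mass.
moles_P = moles_R * (coeff_P / coeff_R) = 3.526 * (2/2) = 3.526
mass_P = moles_P * M_P = 3.526 * 98.33
mass_P = 346.71158 g, rounded to 4 dp:

346.7116 g


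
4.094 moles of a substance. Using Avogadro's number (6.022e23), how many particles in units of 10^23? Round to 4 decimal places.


N = n * NA, then divide by 1e23 for the requested units.
N / 1e23 = n * 6.022
N / 1e23 = 4.094 * 6.022
N / 1e23 = 24.654068, rounded to 4 dp:

24.6541


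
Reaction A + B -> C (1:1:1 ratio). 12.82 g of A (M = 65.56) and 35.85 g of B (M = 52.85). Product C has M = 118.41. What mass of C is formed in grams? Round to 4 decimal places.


Find moles of each reactant; the smaller value is the limiting reagent in a 1:1:1 reaction, so moles_C equals moles of the limiter.
n_A = mass_A / M_A = 12.82 / 65.56 = 0.195546 mol
n_B = mass_B / M_B = 35.85 / 52.85 = 0.678335 mol
Limiting reagent: A (smaller), n_limiting = 0.195546 mol
mass_C = n_limiting * M_C = 0.195546 * 118.41
mass_C = 23.15460186 g, rounded to 4 dp:

23.1546 g


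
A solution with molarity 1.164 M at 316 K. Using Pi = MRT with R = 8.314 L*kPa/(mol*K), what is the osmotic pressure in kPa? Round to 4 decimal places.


Osmotic pressure (van't Hoff): Pi = M*R*T.
RT = 8.314 * 316 = 2627.224
Pi = 1.164 * 2627.224
Pi = 3058.088736 kPa, rounded to 4 dp:

3058.0887 kPa


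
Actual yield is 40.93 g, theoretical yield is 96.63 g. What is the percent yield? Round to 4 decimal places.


% yield = 100 * actual / theoretical
% yield = 100 * 40.93 / 96.63
% yield = 42.35744593 %, rounded to 4 dp:

42.3574 %


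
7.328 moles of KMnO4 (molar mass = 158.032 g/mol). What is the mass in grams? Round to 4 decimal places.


mass = n * M
mass = 7.328 * 158.032
mass = 1158.058496 g, rounded to 4 dp:

1158.0585 g


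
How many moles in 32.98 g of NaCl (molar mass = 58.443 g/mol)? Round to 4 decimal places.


n = mass / M
n = 32.98 / 58.443
n = 0.56431052 mol, rounded to 4 dp:

0.5643 mol


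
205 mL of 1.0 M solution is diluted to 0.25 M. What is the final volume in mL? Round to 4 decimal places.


Dilution: M1*V1 = M2*V2, solve for V2.
V2 = M1*V1 / M2
V2 = 1.0 * 205 / 0.25
V2 = 205.0 / 0.25
V2 = 820.0 mL, rounded to 4 dp:

820.0000 mL


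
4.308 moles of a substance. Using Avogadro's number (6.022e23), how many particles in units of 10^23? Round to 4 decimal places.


N = n * NA, then divide by 1e23 for the requested units.
N / 1e23 = n * 6.022
N / 1e23 = 4.308 * 6.022
N / 1e23 = 25.942776, rounded to 4 dp:

25.9428


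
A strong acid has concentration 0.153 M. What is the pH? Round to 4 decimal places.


A strong acid dissociates completely, so [H+] equals the given concentration.
pH = -log10([H+]) = -log10(0.153)
pH = 0.81530857, rounded to 4 dp:

0.8153


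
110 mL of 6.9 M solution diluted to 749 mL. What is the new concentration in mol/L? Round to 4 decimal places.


Dilution: M1*V1 = M2*V2, solve for M2.
M2 = M1*V1 / V2
M2 = 6.9 * 110 / 749
M2 = 759.0 / 749
M2 = 1.01335113 mol/L, rounded to 4 dp:

1.0134 mol/L


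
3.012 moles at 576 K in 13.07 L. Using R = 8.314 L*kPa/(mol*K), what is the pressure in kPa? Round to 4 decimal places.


PV = nRT, solve for P = nRT / V.
nRT = 3.012 * 8.314 * 576 = 14424.0584
P = 14424.0584 / 13.07
P = 1103.60048967 kPa, rounded to 4 dp:

1103.6005 kPa


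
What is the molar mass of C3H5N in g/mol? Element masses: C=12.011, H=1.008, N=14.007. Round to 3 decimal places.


M = sum(count * atomic_mass) over atoms.
M = 3*12.011 + 5*1.008 + 1*14.007
M = 36.033 + 5.04 + 14.007
M = 55.08 g/mol, rounded to 3 dp:

55.080 g/mol


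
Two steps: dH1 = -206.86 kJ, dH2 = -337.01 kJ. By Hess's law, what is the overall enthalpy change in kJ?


Hess's law: enthalpy is a state function, so add the step enthalpies.
dH_total = dH1 + dH2 = -206.86 + (-337.01)
dH_total = -543.87 kJ:

-543.87 kJ


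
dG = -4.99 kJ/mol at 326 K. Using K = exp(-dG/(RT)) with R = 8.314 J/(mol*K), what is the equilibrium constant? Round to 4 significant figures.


dG is in kJ/mol; multiply by 1000 to match R in J/(mol*K).
RT = 8.314 * 326 = 2710.364 J/mol
exponent = -dG*1000 / (RT) = -(-4.99*1000) / 2710.364 = 1.84108112
K = exp(1.84108112)
K = 6.3033493, rounded to 4 significant figures:

6.303


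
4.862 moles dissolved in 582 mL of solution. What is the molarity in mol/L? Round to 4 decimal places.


Convert volume to liters: V_L = V_mL / 1000.
V_L = 582 / 1000 = 0.582 L
M = n / V_L = 4.862 / 0.582
M = 8.35395189 mol/L, rounded to 4 dp:

8.3540 mol/L


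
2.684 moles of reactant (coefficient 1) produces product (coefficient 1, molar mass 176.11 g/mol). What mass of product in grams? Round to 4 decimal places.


Use the coefficient ratio to convert reactant moles to product moles, then multiply by the product's molar mass.
moles_P = moles_R * (coeff_P / coeff_R) = 2.684 * (1/1) = 2.684
mass_P = moles_P * M_P = 2.684 * 176.11
mass_P = 472.67924 g, rounded to 4 dp:

472.6792 g


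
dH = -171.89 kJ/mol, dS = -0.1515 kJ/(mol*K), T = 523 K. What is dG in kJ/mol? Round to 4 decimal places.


Gibbs: dG = dH - T*dS (consistent units, dS already in kJ/(mol*K)).
T*dS = 523 * -0.1515 = -79.2345
dG = -171.89 - (-79.2345)
dG = -92.6555 kJ/mol, rounded to 4 dp:

-92.6555 kJ/mol


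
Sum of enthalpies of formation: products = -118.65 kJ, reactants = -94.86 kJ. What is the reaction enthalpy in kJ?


dH_rxn = sum(dH_f products) - sum(dH_f reactants)
dH_rxn = -118.65 - (-94.86)
dH_rxn = -23.79 kJ:

-23.79 kJ


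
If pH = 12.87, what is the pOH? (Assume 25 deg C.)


At 25 deg C, pH + pOH = 14.
pOH = 14 - pH = 14 - 12.87
pOH = 1.13:

1.13


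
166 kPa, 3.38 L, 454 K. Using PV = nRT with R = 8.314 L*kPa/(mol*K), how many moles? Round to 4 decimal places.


PV = nRT, solve for n = PV / (RT).
PV = 166 * 3.38 = 561.08
RT = 8.314 * 454 = 3774.556
n = 561.08 / 3774.556
n = 0.14864795 mol, rounded to 4 dp:

0.1486 mol


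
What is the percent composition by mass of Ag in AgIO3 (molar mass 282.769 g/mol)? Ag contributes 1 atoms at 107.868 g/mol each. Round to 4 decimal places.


pct = 100 * (n_elem * M_elem) / M_total
mass_contribution = 1 * 107.868 = 107.868 g/mol
pct = 100 * 107.868 / 282.769
pct = 38.14703875 %, rounded to 4 dp:

38.1470 %


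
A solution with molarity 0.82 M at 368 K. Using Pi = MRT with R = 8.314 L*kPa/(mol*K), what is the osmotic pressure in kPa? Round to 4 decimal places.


Osmotic pressure (van't Hoff): Pi = M*R*T.
RT = 8.314 * 368 = 3059.552
Pi = 0.82 * 3059.552
Pi = 2508.83264 kPa, rounded to 4 dp:

2508.8326 kPa


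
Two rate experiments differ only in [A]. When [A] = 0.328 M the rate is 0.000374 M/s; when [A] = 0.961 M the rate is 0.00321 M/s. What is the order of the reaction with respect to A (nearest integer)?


Rate is proportional to [A]^n, so rate2/rate1 = ([A]2/[A]1)^n. Take logs to solve for n.
rate2/rate1 = 0.00321 / 0.000374 = 8.5829
[A]2/[A]1 = 0.961 / 0.328 = 2.9299
n = ln(8.5829) / ln(2.9299) = 2.0
Nearest integer order:

2


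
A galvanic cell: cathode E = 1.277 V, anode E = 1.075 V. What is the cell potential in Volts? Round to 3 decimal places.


Standard cell potential: E_cell = E_cathode - E_anode.
E_cell = 1.277 - (1.075)
E_cell = 0.202 V, rounded to 3 dp:

0.202 V


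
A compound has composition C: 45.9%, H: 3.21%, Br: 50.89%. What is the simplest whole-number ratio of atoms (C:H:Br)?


Assume 100 g of compound, divide each mass% by atomic mass to get moles, then normalize by the smallest to get a raw atom ratio.
Moles per 100 g: C: 45.9/12.011 = 3.8215, H: 3.21/1.008 = 3.1845, Br: 50.89/79.904 = 0.6369
Raw ratio (divide by min = 0.6369): C: 6.0, H: 5.0, Br: 1.0
Multiply by 1 to clear fractions: C: 6.0 ~= 6, H: 5.0 ~= 5, Br: 1.0 ~= 1
Reduce by GCD to get the simplest whole-number ratio:

6:5:1


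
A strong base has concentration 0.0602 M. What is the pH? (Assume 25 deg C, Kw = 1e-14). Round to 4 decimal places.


A strong base dissociates completely, so [OH-] equals the given concentration.
pOH = -log10([OH-]) = -log10(0.0602) = 1.220404
pH = 14 - pOH = 14 - 1.220404
pH = 12.779596, rounded to 4 dp:

12.7796


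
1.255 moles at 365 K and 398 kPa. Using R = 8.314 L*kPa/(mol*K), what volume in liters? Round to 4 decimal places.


PV = nRT, solve for V = nRT / P.
nRT = 1.255 * 8.314 * 365 = 3808.4355
V = 3808.4355 / 398
V = 9.56893342 L, rounded to 4 dp:

9.5689 L


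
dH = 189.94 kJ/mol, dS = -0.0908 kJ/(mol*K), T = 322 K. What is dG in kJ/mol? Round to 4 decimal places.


Gibbs: dG = dH - T*dS (consistent units, dS already in kJ/(mol*K)).
T*dS = 322 * -0.0908 = -29.2376
dG = 189.94 - (-29.2376)
dG = 219.1776 kJ/mol, rounded to 4 dp:

219.1776 kJ/mol


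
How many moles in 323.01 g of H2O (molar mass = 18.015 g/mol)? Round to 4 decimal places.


n = mass / M
n = 323.01 / 18.015
n = 17.93005828 mol, rounded to 4 dp:

17.9301 mol


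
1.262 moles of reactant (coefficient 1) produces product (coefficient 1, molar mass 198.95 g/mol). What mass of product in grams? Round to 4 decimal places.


Use the coefficient ratio to convert reactant moles to product moles, then multiply by the product's molar mass.
moles_P = moles_R * (coeff_P / coeff_R) = 1.262 * (1/1) = 1.262
mass_P = moles_P * M_P = 1.262 * 198.95
mass_P = 251.0749 g, rounded to 4 dp:

251.0749 g


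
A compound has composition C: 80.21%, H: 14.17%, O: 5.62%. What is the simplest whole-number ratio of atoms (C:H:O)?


Assume 100 g of compound, divide each mass% by atomic mass to get moles, then normalize by the smallest to get a raw atom ratio.
Moles per 100 g: C: 80.21/12.011 = 6.678, H: 14.17/1.008 = 14.0575, O: 5.62/15.999 = 0.3513
Raw ratio (divide by min = 0.3513): C: 19.011, H: 40.019, O: 1.0
Multiply by 1 to clear fractions: C: 19.011 ~= 19, H: 40.019 ~= 40, O: 1.0 ~= 1
Reduce by GCD to get the simplest whole-number ratio:

19:40:1


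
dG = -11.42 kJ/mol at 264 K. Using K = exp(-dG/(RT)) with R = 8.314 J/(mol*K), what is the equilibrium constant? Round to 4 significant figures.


dG is in kJ/mol; multiply by 1000 to match R in J/(mol*K).
RT = 8.314 * 264 = 2194.896 J/mol
exponent = -dG*1000 / (RT) = -(-11.42*1000) / 2194.896 = 5.20298
K = exp(5.20298)
K = 181.81324, rounded to 4 significant figures:

181.8


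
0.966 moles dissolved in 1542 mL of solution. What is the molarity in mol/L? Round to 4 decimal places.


Convert volume to liters: V_L = V_mL / 1000.
V_L = 1542 / 1000 = 1.542 L
M = n / V_L = 0.966 / 1.542
M = 0.62645914 mol/L, rounded to 4 dp:

0.6265 mol/L


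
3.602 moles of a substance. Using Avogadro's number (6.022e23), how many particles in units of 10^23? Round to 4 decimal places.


N = n * NA, then divide by 1e23 for the requested units.
N / 1e23 = n * 6.022
N / 1e23 = 3.602 * 6.022
N / 1e23 = 21.691244, rounded to 4 dp:

21.6912


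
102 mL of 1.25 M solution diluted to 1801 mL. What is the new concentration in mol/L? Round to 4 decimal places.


Dilution: M1*V1 = M2*V2, solve for M2.
M2 = M1*V1 / V2
M2 = 1.25 * 102 / 1801
M2 = 127.5 / 1801
M2 = 0.070794 mol/L, rounded to 4 dp:

0.0708 mol/L


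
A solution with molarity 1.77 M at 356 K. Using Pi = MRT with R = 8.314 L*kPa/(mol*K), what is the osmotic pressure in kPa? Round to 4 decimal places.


Osmotic pressure (van't Hoff): Pi = M*R*T.
RT = 8.314 * 356 = 2959.784
Pi = 1.77 * 2959.784
Pi = 5238.81768 kPa, rounded to 4 dp:

5238.8177 kPa


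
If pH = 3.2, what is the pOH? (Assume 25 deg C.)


At 25 deg C, pH + pOH = 14.
pOH = 14 - pH = 14 - 3.2
pOH = 10.8:

10.80


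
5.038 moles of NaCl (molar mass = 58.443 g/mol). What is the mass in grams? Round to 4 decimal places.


mass = n * M
mass = 5.038 * 58.443
mass = 294.435834 g, rounded to 4 dp:

294.4358 g


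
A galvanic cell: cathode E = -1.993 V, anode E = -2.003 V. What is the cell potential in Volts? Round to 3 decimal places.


Standard cell potential: E_cell = E_cathode - E_anode.
E_cell = -1.993 - (-2.003)
E_cell = 0.01 V, rounded to 3 dp:

0.010 V


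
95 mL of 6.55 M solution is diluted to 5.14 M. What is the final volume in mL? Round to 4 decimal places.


Dilution: M1*V1 = M2*V2, solve for V2.
V2 = M1*V1 / M2
V2 = 6.55 * 95 / 5.14
V2 = 622.25 / 5.14
V2 = 121.06031128 mL, rounded to 4 dp:

121.0603 mL


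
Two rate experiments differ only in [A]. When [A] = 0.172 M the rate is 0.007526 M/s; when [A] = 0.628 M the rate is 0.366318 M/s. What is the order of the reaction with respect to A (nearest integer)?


Rate is proportional to [A]^n, so rate2/rate1 = ([A]2/[A]1)^n. Take logs to solve for n.
rate2/rate1 = 0.366318 / 0.007526 = 48.6737
[A]2/[A]1 = 0.628 / 0.172 = 3.6512
n = ln(48.6737) / ln(3.6512) = 3.0
Nearest integer order:

3


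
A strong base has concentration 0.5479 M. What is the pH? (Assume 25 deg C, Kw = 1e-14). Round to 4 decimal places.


A strong base dissociates completely, so [OH-] equals the given concentration.
pOH = -log10([OH-]) = -log10(0.5479) = 0.261299
pH = 14 - pOH = 14 - 0.261299
pH = 13.738701, rounded to 4 dp:

13.7387


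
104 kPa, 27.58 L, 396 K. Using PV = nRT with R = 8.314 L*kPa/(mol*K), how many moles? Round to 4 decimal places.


PV = nRT, solve for n = PV / (RT).
PV = 104 * 27.58 = 2868.32
RT = 8.314 * 396 = 3292.344
n = 2868.32 / 3292.344
n = 0.87120908 mol, rounded to 4 dp:

0.8712 mol


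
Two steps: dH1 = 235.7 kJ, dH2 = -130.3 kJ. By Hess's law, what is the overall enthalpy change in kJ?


Hess's law: enthalpy is a state function, so add the step enthalpies.
dH_total = dH1 + dH2 = 235.7 + (-130.3)
dH_total = 105.4 kJ:

105.40 kJ


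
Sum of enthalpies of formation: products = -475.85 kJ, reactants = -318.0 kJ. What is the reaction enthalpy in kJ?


dH_rxn = sum(dH_f products) - sum(dH_f reactants)
dH_rxn = -475.85 - (-318.0)
dH_rxn = -157.85 kJ:

-157.85 kJ


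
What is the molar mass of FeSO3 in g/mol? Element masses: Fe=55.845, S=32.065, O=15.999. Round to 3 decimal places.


M = sum(count * atomic_mass) over atoms.
M = 1*55.845 + 1*32.065 + 3*15.999
M = 55.845 + 32.065 + 47.997
M = 135.907 g/mol, rounded to 3 dp:

135.907 g/mol


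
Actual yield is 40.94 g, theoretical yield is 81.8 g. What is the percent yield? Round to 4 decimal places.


% yield = 100 * actual / theoretical
% yield = 100 * 40.94 / 81.8
% yield = 50.04889976 %, rounded to 4 dp:

50.0489 %


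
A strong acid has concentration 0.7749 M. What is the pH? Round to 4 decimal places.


A strong acid dissociates completely, so [H+] equals the given concentration.
pH = -log10([H+]) = -log10(0.7749)
pH = 0.11075434, rounded to 4 dp:

0.1108


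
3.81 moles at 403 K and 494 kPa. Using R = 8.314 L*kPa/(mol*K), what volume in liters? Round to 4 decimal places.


PV = nRT, solve for V = nRT / P.
nRT = 3.81 * 8.314 * 403 = 12765.565
V = 12765.565 / 494
V = 25.8412247 L, rounded to 4 dp:

25.8412 L


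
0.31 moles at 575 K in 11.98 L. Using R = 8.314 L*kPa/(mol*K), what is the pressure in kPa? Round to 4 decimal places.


PV = nRT, solve for P = nRT / V.
nRT = 0.31 * 8.314 * 575 = 1481.9705
P = 1481.9705 / 11.98
P = 123.70371452 kPa, rounded to 4 dp:

123.7037 kPa


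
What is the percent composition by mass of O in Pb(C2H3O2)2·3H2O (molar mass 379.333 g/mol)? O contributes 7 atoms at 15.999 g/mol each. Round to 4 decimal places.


pct = 100 * (n_elem * M_elem) / M_total
mass_contribution = 7 * 15.999 = 111.993 g/mol
pct = 100 * 111.993 / 379.333
pct = 29.5236639 %, rounded to 4 dp:

29.5237 %


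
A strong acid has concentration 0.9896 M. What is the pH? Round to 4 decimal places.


A strong acid dissociates completely, so [H+] equals the given concentration.
pH = -log10([H+]) = -log10(0.9896)
pH = 0.00454031, rounded to 4 dp:

0.0045


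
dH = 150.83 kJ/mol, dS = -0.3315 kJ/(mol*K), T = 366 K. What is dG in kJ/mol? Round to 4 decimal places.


Gibbs: dG = dH - T*dS (consistent units, dS already in kJ/(mol*K)).
T*dS = 366 * -0.3315 = -121.329
dG = 150.83 - (-121.329)
dG = 272.159 kJ/mol, rounded to 4 dp:

272.1590 kJ/mol


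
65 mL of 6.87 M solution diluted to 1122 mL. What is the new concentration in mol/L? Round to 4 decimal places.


Dilution: M1*V1 = M2*V2, solve for M2.
M2 = M1*V1 / V2
M2 = 6.87 * 65 / 1122
M2 = 446.55 / 1122
M2 = 0.39799465 mol/L, rounded to 4 dp:

0.3980 mol/L


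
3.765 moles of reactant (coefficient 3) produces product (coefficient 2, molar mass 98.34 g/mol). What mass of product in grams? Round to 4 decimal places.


Use the coefficient ratio to convert reactant moles to product moles, then multiply by the product's molar mass.
moles_P = moles_R * (coeff_P / coeff_R) = 3.765 * (2/3) = 2.51
mass_P = moles_P * M_P = 2.51 * 98.34
mass_P = 246.8334 g, rounded to 4 dp:

246.8334 g


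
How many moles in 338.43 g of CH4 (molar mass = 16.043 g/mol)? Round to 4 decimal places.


n = mass / M
n = 338.43 / 16.043
n = 21.0951817 mol, rounded to 4 dp:

21.0952 mol


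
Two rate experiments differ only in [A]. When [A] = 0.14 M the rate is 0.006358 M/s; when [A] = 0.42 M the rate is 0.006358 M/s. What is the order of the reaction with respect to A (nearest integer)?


Rate is proportional to [A]^n, so rate2/rate1 = ([A]2/[A]1)^n. Take logs to solve for n.
rate2/rate1 = 0.006358 / 0.006358 = 1.0
[A]2/[A]1 = 0.42 / 0.14 = 3.0
n = ln(1.0) / ln(3.0) = 0.0
Nearest integer order:

0


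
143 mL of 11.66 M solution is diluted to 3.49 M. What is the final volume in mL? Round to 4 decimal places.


Dilution: M1*V1 = M2*V2, solve for V2.
V2 = M1*V1 / M2
V2 = 11.66 * 143 / 3.49
V2 = 1667.38 / 3.49
V2 = 477.75931232 mL, rounded to 4 dp:

477.7593 mL


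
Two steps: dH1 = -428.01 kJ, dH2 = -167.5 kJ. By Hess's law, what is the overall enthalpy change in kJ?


Hess's law: enthalpy is a state function, so add the step enthalpies.
dH_total = dH1 + dH2 = -428.01 + (-167.5)
dH_total = -595.51 kJ:

-595.51 kJ


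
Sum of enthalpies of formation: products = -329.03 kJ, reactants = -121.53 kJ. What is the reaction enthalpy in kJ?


dH_rxn = sum(dH_f products) - sum(dH_f reactants)
dH_rxn = -329.03 - (-121.53)
dH_rxn = -207.5 kJ:

-207.50 kJ


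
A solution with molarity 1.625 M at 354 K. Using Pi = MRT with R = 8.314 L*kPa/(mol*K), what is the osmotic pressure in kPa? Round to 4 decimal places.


Osmotic pressure (van't Hoff): Pi = M*R*T.
RT = 8.314 * 354 = 2943.156
Pi = 1.625 * 2943.156
Pi = 4782.6285 kPa, rounded to 4 dp:

4782.6285 kPa


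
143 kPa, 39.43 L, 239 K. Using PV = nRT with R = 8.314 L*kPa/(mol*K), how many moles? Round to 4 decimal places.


PV = nRT, solve for n = PV / (RT).
PV = 143 * 39.43 = 5638.49
RT = 8.314 * 239 = 1987.046
n = 5638.49 / 1987.046
n = 2.83762429 mol, rounded to 4 dp:

2.8376 mol


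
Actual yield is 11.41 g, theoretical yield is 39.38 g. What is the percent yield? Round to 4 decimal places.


% yield = 100 * actual / theoretical
% yield = 100 * 11.41 / 39.38
% yield = 28.97409853 %, rounded to 4 dp:

28.9741 %


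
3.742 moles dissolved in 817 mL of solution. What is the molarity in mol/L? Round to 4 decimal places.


Convert volume to liters: V_L = V_mL / 1000.
V_L = 817 / 1000 = 0.817 L
M = n / V_L = 3.742 / 0.817
M = 4.58017136 mol/L, rounded to 4 dp:

4.5802 mol/L


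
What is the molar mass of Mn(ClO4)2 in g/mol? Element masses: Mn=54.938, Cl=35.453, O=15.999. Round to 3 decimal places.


M = sum(count * atomic_mass) over atoms.
M = 1*54.938 + 2*35.453 + 8*15.999
M = 54.938 + 70.906 + 127.992
M = 253.836 g/mol, rounded to 3 dp:

253.836 g/mol


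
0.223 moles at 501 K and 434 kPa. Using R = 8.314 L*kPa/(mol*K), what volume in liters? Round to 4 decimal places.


PV = nRT, solve for V = nRT / P.
nRT = 0.223 * 8.314 * 501 = 928.865
V = 928.865 / 434
V = 2.14024194 L, rounded to 4 dp:

2.1402 L


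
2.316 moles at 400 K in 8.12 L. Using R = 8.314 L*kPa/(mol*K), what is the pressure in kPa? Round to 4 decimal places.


PV = nRT, solve for P = nRT / V.
nRT = 2.316 * 8.314 * 400 = 7702.0896
P = 7702.0896 / 8.12
P = 948.53320197 kPa, rounded to 4 dp:

948.5332 kPa


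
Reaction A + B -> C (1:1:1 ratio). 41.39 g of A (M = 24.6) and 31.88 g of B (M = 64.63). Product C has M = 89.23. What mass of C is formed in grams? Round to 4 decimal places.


Find moles of each reactant; the smaller value is the limiting reagent in a 1:1:1 reaction, so moles_C equals moles of the limiter.
n_A = mass_A / M_A = 41.39 / 24.6 = 1.68252 mol
n_B = mass_B / M_B = 31.88 / 64.63 = 0.493269 mol
Limiting reagent: B (smaller), n_limiting = 0.493269 mol
mass_C = n_limiting * M_C = 0.493269 * 89.23
mass_C = 44.01439287 g, rounded to 4 dp:

44.0144 g


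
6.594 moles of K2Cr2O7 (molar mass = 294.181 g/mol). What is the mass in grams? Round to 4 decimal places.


mass = n * M
mass = 6.594 * 294.181
mass = 1939.829514 g, rounded to 4 dp:

1939.8295 g


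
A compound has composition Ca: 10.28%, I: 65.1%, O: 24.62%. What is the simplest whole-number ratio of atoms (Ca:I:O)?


Assume 100 g of compound, divide each mass% by atomic mass to get moles, then normalize by the smallest to get a raw atom ratio.
Moles per 100 g: Ca: 10.28/40.078 = 0.2565, I: 65.1/126.904 = 0.513, O: 24.62/15.999 = 1.5388
Raw ratio (divide by min = 0.2565): Ca: 1.0, I: 2.0, O: 5.999
Multiply by 1 to clear fractions: Ca: 1.0 ~= 1, I: 2.0 ~= 2, O: 5.999 ~= 6
Reduce by GCD to get the simplest whole-number ratio:

1:2:6


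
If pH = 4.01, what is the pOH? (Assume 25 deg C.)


At 25 deg C, pH + pOH = 14.
pOH = 14 - pH = 14 - 4.01
pOH = 9.99:

9.99


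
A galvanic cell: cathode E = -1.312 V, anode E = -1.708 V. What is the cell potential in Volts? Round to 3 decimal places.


Standard cell potential: E_cell = E_cathode - E_anode.
E_cell = -1.312 - (-1.708)
E_cell = 0.396 V, rounded to 3 dp:

0.396 V


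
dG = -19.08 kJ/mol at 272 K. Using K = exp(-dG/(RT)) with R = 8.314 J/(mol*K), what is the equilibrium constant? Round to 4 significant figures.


dG is in kJ/mol; multiply by 1000 to match R in J/(mol*K).
RT = 8.314 * 272 = 2261.408 J/mol
exponent = -dG*1000 / (RT) = -(-19.08*1000) / 2261.408 = 8.43722141
K = exp(8.43722141)
K = 4615.712, rounded to 4 significant figures:

4616


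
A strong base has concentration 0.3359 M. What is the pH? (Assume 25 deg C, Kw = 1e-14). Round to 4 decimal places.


A strong base dissociates completely, so [OH-] equals the given concentration.
pOH = -log10([OH-]) = -log10(0.3359) = 0.47379
pH = 14 - pOH = 14 - 0.47379
pH = 13.52621, rounded to 4 dp:

13.5262


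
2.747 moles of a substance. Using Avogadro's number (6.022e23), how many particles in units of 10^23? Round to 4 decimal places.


N = n * NA, then divide by 1e23 for the requested units.
N / 1e23 = n * 6.022
N / 1e23 = 2.747 * 6.022
N / 1e23 = 16.542434, rounded to 4 dp:

16.5424


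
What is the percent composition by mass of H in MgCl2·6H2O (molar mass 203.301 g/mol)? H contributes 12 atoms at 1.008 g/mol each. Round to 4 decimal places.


pct = 100 * (n_elem * M_elem) / M_total
mass_contribution = 12 * 1.008 = 12.096 g/mol
pct = 100 * 12.096 / 203.301
pct = 5.94979857 %, rounded to 4 dp:

5.9498 %


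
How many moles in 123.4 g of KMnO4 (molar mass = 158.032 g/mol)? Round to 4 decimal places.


n = mass / M
n = 123.4 / 158.032
n = 0.78085451 mol, rounded to 4 dp:

0.7809 mol


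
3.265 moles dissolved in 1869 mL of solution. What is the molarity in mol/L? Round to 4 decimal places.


Convert volume to liters: V_L = V_mL / 1000.
V_L = 1869 / 1000 = 1.869 L
M = n / V_L = 3.265 / 1.869
M = 1.74692349 mol/L, rounded to 4 dp:

1.7469 mol/L


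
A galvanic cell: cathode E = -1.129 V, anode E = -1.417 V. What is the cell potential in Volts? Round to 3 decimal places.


Standard cell potential: E_cell = E_cathode - E_anode.
E_cell = -1.129 - (-1.417)
E_cell = 0.288 V, rounded to 3 dp:

0.288 V


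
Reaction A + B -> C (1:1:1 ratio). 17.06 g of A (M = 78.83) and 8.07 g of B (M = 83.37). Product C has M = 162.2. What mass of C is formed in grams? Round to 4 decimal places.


Find moles of each reactant; the smaller value is the limiting reagent in a 1:1:1 reaction, so moles_C equals moles of the limiter.
n_A = mass_A / M_A = 17.06 / 78.83 = 0.216415 mol
n_B = mass_B / M_B = 8.07 / 83.37 = 0.096797 mol
Limiting reagent: B (smaller), n_limiting = 0.096797 mol
mass_C = n_limiting * M_C = 0.096797 * 162.2
mass_C = 15.7004734 g, rounded to 4 dp:

15.7005 g


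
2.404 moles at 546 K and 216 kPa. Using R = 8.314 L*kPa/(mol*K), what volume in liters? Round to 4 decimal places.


PV = nRT, solve for V = nRT / P.
nRT = 2.404 * 8.314 * 546 = 10912.8234
V = 10912.8234 / 216
V = 50.52233056 L, rounded to 4 dp:

50.5223 L


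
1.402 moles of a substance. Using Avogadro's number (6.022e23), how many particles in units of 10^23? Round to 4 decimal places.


N = n * NA, then divide by 1e23 for the requested units.
N / 1e23 = n * 6.022
N / 1e23 = 1.402 * 6.022
N / 1e23 = 8.442844, rounded to 4 dp:

8.4428
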